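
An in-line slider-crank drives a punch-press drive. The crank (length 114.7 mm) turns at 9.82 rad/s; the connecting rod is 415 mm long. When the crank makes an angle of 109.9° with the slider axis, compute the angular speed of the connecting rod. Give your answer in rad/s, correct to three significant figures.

0.957

ω = 9.82 rad/s
The rod makes angle φ with the slider axis where L sinφ = r sinθ; differentiating, L cosφ·φ̇ = r ω cosθ.
L cosφ = √(L² − r² sin²θ) = 0.40074 m.
|ω_rod| = r ω |cosθ| / √(L² − r² sin²θ) = 0.1147·9.82·0.34038/0.40074 = 0.9567 rad/s.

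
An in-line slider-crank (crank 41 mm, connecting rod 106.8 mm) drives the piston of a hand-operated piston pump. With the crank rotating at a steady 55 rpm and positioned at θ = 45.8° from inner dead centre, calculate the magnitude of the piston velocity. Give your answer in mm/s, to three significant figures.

216

ω = 2π·55/60 = 5.76 rad/s
For an in-line slider-crank, x = r cosθ + √(L² − r² sin²θ), so v = −rω sinθ·[1 + r cosθ/√(L² − r² sin²θ)].
With r = 0.041 m, L = 0.1068 m, θ = 45.8°: √(L² − r² sin²θ) = 0.10268 m.
v = −0.041·5.76·0.71691·[1 + 0.041·0.69717/0.10268] = -0.21642 m/s.
|v| = 0.21642 m/s = 216.42 mm/s.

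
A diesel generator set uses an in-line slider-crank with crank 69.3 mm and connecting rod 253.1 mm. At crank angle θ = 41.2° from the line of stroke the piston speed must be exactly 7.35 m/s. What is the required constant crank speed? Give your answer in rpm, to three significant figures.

For an in-line slider-crank, |v_piston| = rω|sinθ|·[1 + r cosθ/√(L² − r² sin²θ)].
With r = 0.0693 m, L = 0.2531 m, θ = 41.2°: the bracketed kinematic factor |dx/dθ| = 0.055208 m.
ω = v/|dx/dθ| = 7.35/0.055208 = 133.13 rad/s.
N = 60ω/(2π) = 1271.3 rpm.

1270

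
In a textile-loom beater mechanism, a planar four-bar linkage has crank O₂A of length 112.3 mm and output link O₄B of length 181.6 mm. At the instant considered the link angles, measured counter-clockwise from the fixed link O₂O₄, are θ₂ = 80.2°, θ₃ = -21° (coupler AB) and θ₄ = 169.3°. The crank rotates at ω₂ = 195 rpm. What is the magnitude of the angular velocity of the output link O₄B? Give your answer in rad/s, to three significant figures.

69.3

ω₂ = 20.42 rad/s (from 195 rpm).
Differentiating the loop-closure r₂e^{iθ₂}+r₃e^{iθ₃}=r₁+r₄e^{iθ₄} gives r₂ω₂e^{iθ₂}+r₃ω₃e^{iθ₃}=r₄ω₄e^{iθ₄}.
Eliminating the other unknown: ω₄ = r₂ω₂ sin(θ₂−θ₃) / [r₄ sin(θ₄−θ₃)].
Numerator sine = +0.98096; denominator sine = -0.17880.
Result = 0.1123·20.42·(+0.98096) / (0.1816·(-0.17880)) = -69.279 rad/s; magnitude 69.279 rad/s.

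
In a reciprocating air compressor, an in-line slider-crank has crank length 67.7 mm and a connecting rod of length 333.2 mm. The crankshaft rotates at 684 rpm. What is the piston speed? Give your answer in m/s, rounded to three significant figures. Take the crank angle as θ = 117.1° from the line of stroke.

ω = 2π·684/60 = 71.63 rad/s
For an in-line slider-crank, x = r cosθ + √(L² − r² sin²θ), so v = −rω sinθ·[1 + r cosθ/√(L² − r² sin²θ)].
With r = 0.0677 m, L = 0.3332 m, θ = 117.1°: √(L² − r² sin²θ) = 0.3277 m.
v = −0.0677·71.63·0.89021·[1 + 0.0677·-0.45554/0.3277] = -3.9106 m/s.
|v| = 3.9106 m/s.

3.91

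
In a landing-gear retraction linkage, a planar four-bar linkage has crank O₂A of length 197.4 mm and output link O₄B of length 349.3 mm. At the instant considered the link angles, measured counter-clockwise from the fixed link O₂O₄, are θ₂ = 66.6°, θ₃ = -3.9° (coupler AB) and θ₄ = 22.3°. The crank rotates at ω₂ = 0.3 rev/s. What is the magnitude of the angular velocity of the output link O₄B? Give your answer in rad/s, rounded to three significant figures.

2.27

ω₂ = 1.885 rad/s (from 0.3 rev/s).
Differentiating the loop-closure r₂e^{iθ₂}+r₃e^{iθ₃}=r₁+r₄e^{iθ₄} gives r₂ω₂e^{iθ₂}+r₃ω₃e^{iθ₃}=r₄ω₄e^{iθ₄}.
Eliminating the other unknown: ω₄ = r₂ω₂ sin(θ₂−θ₃) / [r₄ sin(θ₄−θ₃)].
Numerator sine = +0.94264; denominator sine = +0.44151.
Result = 0.1974·1.885·(+0.94264) / (0.3493·(+0.44151)) = +2.2744 rad/s; magnitude 2.2744 rad/s.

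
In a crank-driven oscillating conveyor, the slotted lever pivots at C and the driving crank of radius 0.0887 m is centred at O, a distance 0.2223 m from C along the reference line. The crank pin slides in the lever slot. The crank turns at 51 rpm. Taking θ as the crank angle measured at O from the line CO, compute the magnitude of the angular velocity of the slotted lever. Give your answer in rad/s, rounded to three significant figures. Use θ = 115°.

0.0612

ω = 5.341 rad/s (from 51 rpm).
Crank pin A relative to C: A = (d + r cosθ, r sinθ); lever angle φ = atan2(r sinθ, d + r cosθ).
Differentiating tanφ: φ̇ = rω(d cosθ + r)/(d² + r² + 2dr cosθ).
d² + r² + 2dr cosθ = |CA|² = 0.0406186 m²;  d cosθ + r = -0.005248 m.
|ω_lever| = |0.0887·5.341·-0.005248| / 0.0406186 = 0.061206 rad/s.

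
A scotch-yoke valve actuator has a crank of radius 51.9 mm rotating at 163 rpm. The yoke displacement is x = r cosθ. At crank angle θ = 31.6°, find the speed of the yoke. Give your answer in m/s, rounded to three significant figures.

ω = 17.07 rad/s (from 163 rpm).
x = r cosθ ⇒ ẋ = −rω sinθ.
|v| = rω|sinθ| = 0.0519·17.07·|sin 31.6°| = 0.4642 m/s.

0.464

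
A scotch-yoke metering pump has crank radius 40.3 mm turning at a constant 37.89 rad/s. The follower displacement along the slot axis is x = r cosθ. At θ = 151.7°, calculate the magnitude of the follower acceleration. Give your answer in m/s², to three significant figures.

50.9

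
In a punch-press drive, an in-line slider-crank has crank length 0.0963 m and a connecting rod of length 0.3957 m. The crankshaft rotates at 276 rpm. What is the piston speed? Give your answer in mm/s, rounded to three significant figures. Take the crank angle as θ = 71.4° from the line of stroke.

2850

ω = 2π·276/60 = 28.9 rad/s
For an in-line slider-crank, x = r cosθ + √(L² − r² sin²θ), so v = −rω sinθ·[1 + r cosθ/√(L² − r² sin²θ)].
With r = 0.0963 m, L = 0.3957 m, θ = 71.4°: √(L² − r² sin²θ) = 0.38503 m.
v = −0.0963·28.9·0.94777·[1 + 0.0963·0.31896/0.38503] = -2.8484 m/s.
|v| = 2.8484 m/s = 2848.4 mm/s.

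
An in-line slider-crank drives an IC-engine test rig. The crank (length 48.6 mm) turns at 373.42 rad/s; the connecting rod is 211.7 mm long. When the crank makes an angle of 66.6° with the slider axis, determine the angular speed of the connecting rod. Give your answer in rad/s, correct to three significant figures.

ω = 373.4 rad/s
The rod makes angle φ with the slider axis where L sinφ = r sinθ; differentiating, L cosφ·φ̇ = r ω cosθ.
L cosφ = √(L² − r² sin²θ) = 0.20695 m.
|ω_rod| = r ω |cosθ| / √(L² − r² sin²θ) = 0.0486·373.4·0.39715/0.20695 = 34.828 rad/s.

34.8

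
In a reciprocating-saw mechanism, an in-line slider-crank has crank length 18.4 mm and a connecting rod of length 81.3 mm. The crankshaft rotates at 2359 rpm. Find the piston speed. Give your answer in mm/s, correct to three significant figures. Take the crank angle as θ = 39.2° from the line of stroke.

3380

ω = 2π·2359/60 = 247 rad/s
For an in-line slider-crank, x = r cosθ + √(L² − r² sin²θ), so v = −rω sinθ·[1 + r cosθ/√(L² − r² sin²θ)].
With r = 0.0184 m, L = 0.0813 m, θ = 39.2°: √(L² − r² sin²θ) = 0.080464 m.
v = −0.0184·247·0.63203·[1 + 0.0184·0.77494/0.080464] = -3.3819 m/s.
|v| = 3.3819 m/s = 3381.9 mm/s.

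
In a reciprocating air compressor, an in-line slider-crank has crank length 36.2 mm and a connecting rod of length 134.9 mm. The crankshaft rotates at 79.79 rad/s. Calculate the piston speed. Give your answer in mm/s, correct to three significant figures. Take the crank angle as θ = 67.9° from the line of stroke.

2960

ω = 79.79 rad/s
For an in-line slider-crank, x = r cosθ + √(L² − r² sin²θ), so v = −rω sinθ·[1 + r cosθ/√(L² − r² sin²θ)].
With r = 0.0362 m, L = 0.1349 m, θ = 67.9°: √(L² − r² sin²θ) = 0.13066 m.
v = −0.0362·79.79·0.92653·[1 + 0.0362·0.37622/0.13066] = -2.9551 m/s.
|v| = 2.9551 m/s = 2955.1 mm/s.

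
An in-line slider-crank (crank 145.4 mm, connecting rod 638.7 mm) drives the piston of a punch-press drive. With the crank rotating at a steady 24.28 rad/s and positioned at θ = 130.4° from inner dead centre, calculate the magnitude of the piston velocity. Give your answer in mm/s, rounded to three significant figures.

2290

ω = 24.28 rad/s
For an in-line slider-crank, x = r cosθ + √(L² − r² sin²θ), so v = −rω sinθ·[1 + r cosθ/√(L² − r² sin²θ)].
With r = 0.1454 m, L = 0.6387 m, θ = 130.4°: √(L² − r² sin²θ) = 0.62903 m.
v = −0.1454·24.28·0.76154·[1 + 0.1454·-0.64812/0.62903] = -2.2857 m/s.
|v| = 2.2857 m/s = 2285.7 mm/s.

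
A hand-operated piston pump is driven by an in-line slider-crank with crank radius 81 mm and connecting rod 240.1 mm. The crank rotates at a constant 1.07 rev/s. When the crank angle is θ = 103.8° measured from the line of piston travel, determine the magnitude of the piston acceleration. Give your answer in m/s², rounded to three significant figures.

ω = 2π·1.07 = 6.723 rad/s
x(θ) = r cosθ + √(L² − r² sin²θ); with ω constant, a = ω²·d²x/dθ².
d²x/dθ² = −r cosθ − r²(cos2θ)/√u − r⁴ sin²2θ/(4u^{3/2}),  u = L² − r² sin²θ = 0.0514603 m².
Substituting r = 0.081 m, L = 0.2401 m, θ = 103.8°: d²x/dθ² = +0.044754 m.
a = ω²·d²x/dθ² = (6.723)²·(+0.044754) = +2.0228 m/s²;  |a| = 2.0228 m/s².

2.02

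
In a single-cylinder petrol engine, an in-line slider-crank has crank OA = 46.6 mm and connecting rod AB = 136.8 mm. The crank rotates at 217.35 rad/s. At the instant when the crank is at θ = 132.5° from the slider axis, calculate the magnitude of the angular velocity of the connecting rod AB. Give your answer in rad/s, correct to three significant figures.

51.7

ω = 217.3 rad/s
The rod makes angle φ with the slider axis where L sinφ = r sinθ; differentiating, L cosφ·φ̇ = r ω cosθ.
L cosφ = √(L² − r² sin²θ) = 0.13242 m.
|ω_rod| = r ω |cosθ| / √(L² − r² sin²θ) = 0.0466·217.3·0.67559/0.13242 = 51.676 rad/s.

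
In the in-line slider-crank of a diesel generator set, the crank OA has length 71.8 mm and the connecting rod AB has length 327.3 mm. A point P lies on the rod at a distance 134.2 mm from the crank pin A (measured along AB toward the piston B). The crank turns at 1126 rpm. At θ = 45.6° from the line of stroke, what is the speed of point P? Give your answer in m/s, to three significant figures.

ω = 117.9 rad/s.  Crank-pin speed |V_A| = rω = 8.4663 m/s, perpendicular to OA.
Rod angle: sinφ = −(r/L) sinθ ⇒ φ = -9.017°; ω_rod = −rω cosθ/√(L²−r²sin²θ) = -18.325 rad/s.
V_P = V_A + ω_rod × AP, with AP = 0.1342 m along the rod.
Components: V_Px = −rω sinθ − a·ω_rod·sinφ = -6.4343 m/s;  V_Py = rω cosθ + a·ω_rod·cosφ = +3.4948 m/s.
|V_P| = √(V_Px² + V_Py²) = 7.3222 m/s.

7.32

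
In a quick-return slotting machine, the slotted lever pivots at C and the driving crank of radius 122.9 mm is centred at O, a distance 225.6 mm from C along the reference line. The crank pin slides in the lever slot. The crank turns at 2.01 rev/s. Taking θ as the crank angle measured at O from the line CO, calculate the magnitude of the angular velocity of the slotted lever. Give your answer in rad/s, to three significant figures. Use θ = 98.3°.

2.42

ω = 12.63 rad/s (from 2.01 rev/s).
Crank pin A relative to C: A = (d + r cosθ, r sinθ); lever angle φ = atan2(r sinθ, d + r cosθ).
Differentiating tanφ: φ̇ = rω(d cosθ + r)/(d² + r² + 2dr cosθ).
d² + r² + 2dr cosθ = |CA|² = 0.0579949 m²;  d cosθ + r = +0.090333 m.
|ω_lever| = |0.1229·12.63·+0.090333| / 0.0579949 = 2.4176 rad/s.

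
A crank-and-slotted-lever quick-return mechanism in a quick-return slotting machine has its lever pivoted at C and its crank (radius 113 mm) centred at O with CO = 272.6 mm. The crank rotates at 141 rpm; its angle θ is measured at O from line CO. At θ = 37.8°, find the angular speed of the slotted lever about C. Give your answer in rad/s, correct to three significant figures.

ω = 14.77 rad/s (from 141 rpm).
Crank pin A relative to C: A = (d + r cosθ, r sinθ); lever angle φ = atan2(r sinθ, d + r cosθ).
Differentiating tanφ: φ̇ = rω(d cosθ + r)/(d² + r² + 2dr cosθ).
d² + r² + 2dr cosθ = |CA|² = 0.135759 m²;  d cosθ + r = +0.3284 m.
|ω_lever| = |0.113·14.77·+0.3284| / 0.135759 = 4.036 rad/s.

4.04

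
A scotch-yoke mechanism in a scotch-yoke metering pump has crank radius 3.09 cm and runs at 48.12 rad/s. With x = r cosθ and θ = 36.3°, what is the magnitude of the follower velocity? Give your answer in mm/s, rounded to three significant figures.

880

ω = 48.12 rad/s
x = r cosθ ⇒ ẋ = −rω sinθ.
|v| = rω|sinθ| = 0.0309·48.12·|sin 36.3°| = 0.88027 m/s = 880.27 mm/s.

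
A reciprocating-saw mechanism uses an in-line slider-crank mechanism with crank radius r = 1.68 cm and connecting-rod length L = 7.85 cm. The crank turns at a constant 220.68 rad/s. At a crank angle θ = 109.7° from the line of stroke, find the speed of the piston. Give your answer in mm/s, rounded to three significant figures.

3230

ω = 220.7 rad/s
For an in-line slider-crank, x = r cosθ + √(L² − r² sin²θ), so v = −rω sinθ·[1 + r cosθ/√(L² − r² sin²θ)].
With r = 0.0168 m, L = 0.0785 m, θ = 109.7°: √(L² − r² sin²θ) = 0.07689 m.
v = −0.0168·220.7·0.94147·[1 + 0.0168·-0.33710/0.07689] = -3.2333 m/s.
|v| = 3.2333 m/s = 3233.3 mm/s.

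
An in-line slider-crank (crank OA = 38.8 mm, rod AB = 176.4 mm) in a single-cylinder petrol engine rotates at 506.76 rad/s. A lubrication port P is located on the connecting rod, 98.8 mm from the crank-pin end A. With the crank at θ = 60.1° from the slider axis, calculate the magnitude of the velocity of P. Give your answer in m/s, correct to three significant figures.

ω = 506.8 rad/s.  Crank-pin speed |V_A| = rω = 19.662 m/s, perpendicular to OA.
Rod angle: sinφ = −(r/L) sinθ ⇒ φ = -10.992°; ω_rod = −rω cosθ/√(L²−r²sin²θ) = -56.602 rad/s.
V_P = V_A + ω_rod × AP, with AP = 0.0988 m along the rod.
Components: V_Px = −rω sinθ − a·ω_rod·sinφ = -18.111 m/s;  V_Py = rω cosθ + a·ω_rod·cosφ = +4.3117 m/s.
|V_P| = √(V_Px² + V_Py²) = 18.618 m/s.

18.6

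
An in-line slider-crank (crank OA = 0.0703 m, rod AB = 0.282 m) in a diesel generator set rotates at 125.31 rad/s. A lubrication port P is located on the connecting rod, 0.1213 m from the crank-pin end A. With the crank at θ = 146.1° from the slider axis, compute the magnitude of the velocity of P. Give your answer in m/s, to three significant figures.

6.11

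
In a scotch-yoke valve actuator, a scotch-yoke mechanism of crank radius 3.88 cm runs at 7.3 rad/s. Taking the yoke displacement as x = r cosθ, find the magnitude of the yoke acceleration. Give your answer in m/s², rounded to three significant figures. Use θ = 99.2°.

ω = 7.3 rad/s
x = r cosθ ⇒ ẍ = −rω² cosθ (ω constant).
|a| = rω²|cosθ| = 0.0388·(7.3)²·|cos 99.2°| = 0.33058 m/s².

0.331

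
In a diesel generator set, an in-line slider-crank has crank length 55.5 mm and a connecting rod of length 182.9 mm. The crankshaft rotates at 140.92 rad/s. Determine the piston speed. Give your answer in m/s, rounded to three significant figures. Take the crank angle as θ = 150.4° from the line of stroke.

2.83

ω = 140.9 rad/s
For an in-line slider-crank, x = r cosθ + √(L² − r² sin²θ), so v = −rω sinθ·[1 + r cosθ/√(L² − r² sin²θ)].
With r = 0.0555 m, L = 0.1829 m, θ = 150.4°: √(L² − r² sin²θ) = 0.18083 m.
v = −0.0555·140.9·0.49394·[1 + 0.0555·-0.86949/0.18083] = -2.8322 m/s.
|v| = 2.8322 m/s.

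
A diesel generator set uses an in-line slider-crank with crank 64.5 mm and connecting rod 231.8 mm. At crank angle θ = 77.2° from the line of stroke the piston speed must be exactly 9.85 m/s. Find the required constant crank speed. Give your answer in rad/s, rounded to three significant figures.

147

For an in-line slider-crank, |v_piston| = rω|sinθ|·[1 + r cosθ/√(L² − r² sin²θ)].
With r = 0.0645 m, L = 0.2318 m, θ = 77.2°: the bracketed kinematic factor |dx/dθ| = 0.066926 m.
ω = v/|dx/dθ| = 9.85/0.066926 = 147.18 rad/s.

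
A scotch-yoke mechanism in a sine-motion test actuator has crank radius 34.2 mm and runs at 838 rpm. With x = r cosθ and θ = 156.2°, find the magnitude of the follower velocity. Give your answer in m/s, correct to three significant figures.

ω = 87.76 rad/s (from 838 rpm).
x = r cosθ ⇒ ẋ = −rω sinθ.
|v| = rω|sinθ| = 0.0342·87.76·|sin 156.2°| = 1.2111 m/s.

1.21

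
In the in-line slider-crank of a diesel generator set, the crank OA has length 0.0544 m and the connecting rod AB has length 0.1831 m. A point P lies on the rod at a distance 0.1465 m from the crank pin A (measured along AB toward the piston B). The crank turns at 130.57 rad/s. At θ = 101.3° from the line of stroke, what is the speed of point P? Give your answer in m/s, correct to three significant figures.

ω = 130.6 rad/s.  Crank-pin speed |V_A| = rω = 7.103 m/s, perpendicular to OA.
Rod angle: sinφ = −(r/L) sinθ ⇒ φ = -16.939°; ω_rod = −rω cosθ/√(L²−r²sin²θ) = +7.9461 rad/s.
V_P = V_A + ω_rod × AP, with AP = 0.1465 m along the rod.
Components: V_Px = −rω sinθ − a·ω_rod·sinφ = -6.6262 m/s;  V_Py = rω cosθ + a·ω_rod·cosφ = -0.27821 m/s.
|V_P| = √(V_Px² + V_Py²) = 6.632 m/s.

6.63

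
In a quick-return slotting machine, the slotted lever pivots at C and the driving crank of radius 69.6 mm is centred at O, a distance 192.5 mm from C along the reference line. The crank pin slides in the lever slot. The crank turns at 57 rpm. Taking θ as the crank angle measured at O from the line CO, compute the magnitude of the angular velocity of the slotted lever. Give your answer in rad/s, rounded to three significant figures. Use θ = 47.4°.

ω = 5.969 rad/s (from 57 rpm).
Crank pin A relative to C: A = (d + r cosθ, r sinθ); lever angle φ = atan2(r sinθ, d + r cosθ).
Differentiating tanφ: φ̇ = rω(d cosθ + r)/(d² + r² + 2dr cosθ).
d² + r² + 2dr cosθ = |CA|² = 0.060038 m²;  d cosθ + r = +0.1999 m.
|ω_lever| = |0.0696·5.969·+0.1999| / 0.060038 = 1.3832 rad/s.

1.38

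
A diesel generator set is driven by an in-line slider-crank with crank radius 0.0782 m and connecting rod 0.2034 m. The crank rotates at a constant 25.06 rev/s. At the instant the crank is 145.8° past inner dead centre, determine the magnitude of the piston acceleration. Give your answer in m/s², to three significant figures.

1300

ω = 2π·25.1 = 157.5 rad/s
x(θ) = r cosθ + √(L² − r² sin²θ); with ω constant, a = ω²·d²x/dθ².
d²x/dθ² = −r cosθ − r²(cos2θ)/√u − r⁴ sin²2θ/(4u^{3/2}),  u = L² − r² sin²θ = 0.0394395 m².
Substituting r = 0.0782 m, L = 0.2034 m, θ = 145.8°: d²x/dθ² = +0.05231 m.
a = ω²·d²x/dθ² = (157.5)²·(+0.05231) = +1296.9 m/s²;  |a| = 1296.9 m/s².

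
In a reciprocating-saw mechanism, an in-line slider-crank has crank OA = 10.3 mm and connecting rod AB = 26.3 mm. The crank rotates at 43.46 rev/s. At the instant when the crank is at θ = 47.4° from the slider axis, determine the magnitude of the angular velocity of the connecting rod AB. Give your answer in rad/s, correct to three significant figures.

75.6

ω = 273.1 rad/s (converted from 43.46 rev/s).
The rod makes angle φ with the slider axis where L sinφ = r sinθ; differentiating, L cosφ·φ̇ = r ω cosθ.
L cosφ = √(L² − r² sin²θ) = 0.025183 m.
|ω_rod| = r ω |cosθ| / √(L² − r² sin²θ) = 0.0103·273.1·0.67688/0.025183 = 75.596 rad/s.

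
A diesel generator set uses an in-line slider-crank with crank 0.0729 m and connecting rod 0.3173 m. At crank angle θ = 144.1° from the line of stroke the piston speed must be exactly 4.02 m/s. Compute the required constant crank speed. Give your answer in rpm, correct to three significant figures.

1110

For an in-line slider-crank, |v_piston| = rω|sinθ|·[1 + r cosθ/√(L² − r² sin²θ)].
With r = 0.0729 m, L = 0.3173 m, θ = 144.1°: the bracketed kinematic factor |dx/dθ| = 0.034718 m.
ω = v/|dx/dθ| = 4.02/0.034718 = 115.79 rad/s.
N = 60ω/(2π) = 1105.7 rpm.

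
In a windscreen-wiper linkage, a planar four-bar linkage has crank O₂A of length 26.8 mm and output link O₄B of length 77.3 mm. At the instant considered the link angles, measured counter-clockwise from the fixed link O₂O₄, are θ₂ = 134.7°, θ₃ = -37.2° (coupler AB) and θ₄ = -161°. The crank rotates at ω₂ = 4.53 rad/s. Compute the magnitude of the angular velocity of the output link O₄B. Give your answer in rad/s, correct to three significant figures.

0.266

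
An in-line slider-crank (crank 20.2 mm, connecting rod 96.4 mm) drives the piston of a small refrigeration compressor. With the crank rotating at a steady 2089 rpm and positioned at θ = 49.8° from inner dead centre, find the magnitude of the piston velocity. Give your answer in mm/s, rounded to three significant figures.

3840

ω = 2π·2089/60 = 218.8 rad/s
For an in-line slider-crank, x = r cosθ + √(L² − r² sin²θ), so v = −rω sinθ·[1 + r cosθ/√(L² − r² sin²θ)].
With r = 0.0202 m, L = 0.0964 m, θ = 49.8°: √(L² − r² sin²θ) = 0.095157 m.
v = −0.0202·218.8·0.76380·[1 + 0.0202·0.64546/0.095157] = -3.8376 m/s.
|v| = 3.8376 m/s = 3837.6 mm/s.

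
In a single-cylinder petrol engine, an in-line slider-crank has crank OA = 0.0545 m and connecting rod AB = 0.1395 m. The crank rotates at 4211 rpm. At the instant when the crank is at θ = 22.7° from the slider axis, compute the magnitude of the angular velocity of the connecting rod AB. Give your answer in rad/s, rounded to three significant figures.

161

ω = 441 rad/s (converted from 4211 rpm).
The rod makes angle φ with the slider axis where L sinφ = r sinθ; differentiating, L cosφ·φ̇ = r ω cosθ.
L cosφ = √(L² − r² sin²θ) = 0.13791 m.
|ω_rod| = r ω |cosθ| / √(L² − r² sin²θ) = 0.0545·441·0.92254/0.13791 = 160.77 rad/s.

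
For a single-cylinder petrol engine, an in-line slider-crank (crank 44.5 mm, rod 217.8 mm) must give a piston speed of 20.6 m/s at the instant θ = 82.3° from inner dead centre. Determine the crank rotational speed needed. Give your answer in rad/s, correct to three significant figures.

For an in-line slider-crank, |v_piston| = rω|sinθ|·[1 + r cosθ/√(L² − r² sin²θ)].
With r = 0.0445 m, L = 0.2178 m, θ = 82.3°: the bracketed kinematic factor |dx/dθ| = 0.045332 m.
ω = v/|dx/dθ| = 20.6/0.045332 = 454.43 rad/s.

454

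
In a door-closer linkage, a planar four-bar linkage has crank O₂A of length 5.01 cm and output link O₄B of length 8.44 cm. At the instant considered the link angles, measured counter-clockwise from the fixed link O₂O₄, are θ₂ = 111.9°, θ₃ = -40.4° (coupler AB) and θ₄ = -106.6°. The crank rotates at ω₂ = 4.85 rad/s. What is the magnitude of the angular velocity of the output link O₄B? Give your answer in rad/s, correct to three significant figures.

ω₂ = 4.85 rad/s
Differentiating the loop-closure r₂e^{iθ₂}+r₃e^{iθ₃}=r₁+r₄e^{iθ₄} gives r₂ω₂e^{iθ₂}+r₃ω₃e^{iθ₃}=r₄ω₄e^{iθ₄}.
Eliminating the other unknown: ω₄ = r₂ω₂ sin(θ₂−θ₃) / [r₄ sin(θ₄−θ₃)].
Numerator sine = +0.46484; denominator sine = -0.91496.
Result = 0.0501·4.85·(+0.46484) / (0.0844·(-0.91496)) = -1.4627 rad/s; magnitude 1.4627 rad/s.

1.46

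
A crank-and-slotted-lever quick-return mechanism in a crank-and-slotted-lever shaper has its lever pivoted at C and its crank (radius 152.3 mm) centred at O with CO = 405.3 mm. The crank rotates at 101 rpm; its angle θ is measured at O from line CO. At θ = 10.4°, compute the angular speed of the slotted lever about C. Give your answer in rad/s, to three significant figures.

2.87

ω = 10.58 rad/s (from 101 rpm).
Crank pin A relative to C: A = (d + r cosθ, r sinθ); lever angle φ = atan2(r sinθ, d + r cosθ).
Differentiating tanφ: φ̇ = rω(d cosθ + r)/(d² + r² + 2dr cosθ).
d² + r² + 2dr cosθ = |CA|² = 0.30889 m²;  d cosθ + r = +0.55094 m.
|ω_lever| = |0.1523·10.58·+0.55094| / 0.30889 = 2.8731 rad/s.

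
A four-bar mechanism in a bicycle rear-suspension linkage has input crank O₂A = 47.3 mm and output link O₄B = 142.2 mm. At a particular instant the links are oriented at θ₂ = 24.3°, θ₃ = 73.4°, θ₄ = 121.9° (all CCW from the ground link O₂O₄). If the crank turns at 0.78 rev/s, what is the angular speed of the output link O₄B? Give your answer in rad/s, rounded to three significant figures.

1.65

ω₂ = 4.901 rad/s (from 0.78 rev/s).
Differentiating the loop-closure r₂e^{iθ₂}+r₃e^{iθ₃}=r₁+r₄e^{iθ₄} gives r₂ω₂e^{iθ₂}+r₃ω₃e^{iθ₃}=r₄ω₄e^{iθ₄}.
Eliminating the other unknown: ω₄ = r₂ω₂ sin(θ₂−θ₃) / [r₄ sin(θ₄−θ₃)].
Numerator sine = -0.75585; denominator sine = +0.74896.
Result = 0.0473·4.901·(-0.75585) / (0.1422·(+0.74896)) = -1.6452 rad/s; magnitude 1.6452 rad/s.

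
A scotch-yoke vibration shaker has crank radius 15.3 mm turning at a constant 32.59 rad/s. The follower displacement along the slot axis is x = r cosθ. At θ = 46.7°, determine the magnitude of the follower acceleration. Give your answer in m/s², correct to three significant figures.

11.1

ω = 32.59 rad/s
x = r cosθ ⇒ ẍ = −rω² cosθ (ω constant).
|a| = rω²|cosθ| = 0.0153·(32.59)²·|cos 46.7°| = 11.145 m/s².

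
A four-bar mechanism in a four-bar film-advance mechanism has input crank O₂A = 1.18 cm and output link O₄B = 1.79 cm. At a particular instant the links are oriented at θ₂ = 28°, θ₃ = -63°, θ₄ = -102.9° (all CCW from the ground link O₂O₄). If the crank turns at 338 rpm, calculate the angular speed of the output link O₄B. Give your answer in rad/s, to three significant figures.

36.4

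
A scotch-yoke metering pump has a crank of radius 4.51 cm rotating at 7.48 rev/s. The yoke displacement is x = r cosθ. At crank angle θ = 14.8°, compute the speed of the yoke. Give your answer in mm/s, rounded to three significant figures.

541

ω = 47 rad/s (from 7.48 rev/s).
x = r cosθ ⇒ ẋ = −rω sinθ.
|v| = rω|sinθ| = 0.0451·47·|sin 14.8°| = 0.54145 m/s = 541.45 mm/s.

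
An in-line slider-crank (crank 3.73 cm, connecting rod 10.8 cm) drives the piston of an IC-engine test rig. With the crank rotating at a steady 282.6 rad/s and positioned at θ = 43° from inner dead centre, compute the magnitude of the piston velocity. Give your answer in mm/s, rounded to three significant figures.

ω = 282.6 rad/s
For an in-line slider-crank, x = r cosθ + √(L² − r² sin²θ), so v = −rω sinθ·[1 + r cosθ/√(L² − r² sin²θ)].
With r = 0.0373 m, L = 0.108 m, θ = 43°: √(L² − r² sin²θ) = 0.10496 m.
v = −0.0373·282.6·0.68200·[1 + 0.0373·0.73135/0.10496] = -9.0573 m/s.
|v| = 9.0573 m/s = 9057.3 mm/s.

9060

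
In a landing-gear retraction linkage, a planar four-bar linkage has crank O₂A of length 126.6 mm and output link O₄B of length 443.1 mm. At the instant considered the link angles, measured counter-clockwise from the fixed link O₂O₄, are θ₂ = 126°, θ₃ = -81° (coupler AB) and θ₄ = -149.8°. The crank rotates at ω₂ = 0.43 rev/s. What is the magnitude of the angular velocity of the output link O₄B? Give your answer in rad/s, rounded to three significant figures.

0.376

ω₂ = 2.702 rad/s (from 0.43 rev/s).
Differentiating the loop-closure r₂e^{iθ₂}+r₃e^{iθ₃}=r₁+r₄e^{iθ₄} gives r₂ω₂e^{iθ₂}+r₃ω₃e^{iθ₃}=r₄ω₄e^{iθ₄}.
Eliminating the other unknown: ω₄ = r₂ω₂ sin(θ₂−θ₃) / [r₄ sin(θ₄−θ₃)].
Numerator sine = -0.45399; denominator sine = -0.93232.
Result = 0.1266·2.702·(-0.45399) / (0.4431·(-0.93232)) = +0.37589 rad/s; magnitude 0.37589 rad/s.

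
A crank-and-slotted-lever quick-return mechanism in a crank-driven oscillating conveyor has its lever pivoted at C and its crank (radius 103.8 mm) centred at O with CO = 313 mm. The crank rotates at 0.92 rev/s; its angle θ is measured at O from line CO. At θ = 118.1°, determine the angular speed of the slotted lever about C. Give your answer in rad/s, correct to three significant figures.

0.335

ω = 5.781 rad/s (from 0.92 rev/s).
Crank pin A relative to C: A = (d + r cosθ, r sinθ); lever angle φ = atan2(r sinθ, d + r cosθ).
Differentiating tanφ: φ̇ = rω(d cosθ + r)/(d² + r² + 2dr cosθ).
d² + r² + 2dr cosθ = |CA|² = 0.0781377 m²;  d cosθ + r = -0.043627 m.
|ω_lever| = |0.1038·5.781·-0.043627| / 0.0781377 = 0.33501 rad/s.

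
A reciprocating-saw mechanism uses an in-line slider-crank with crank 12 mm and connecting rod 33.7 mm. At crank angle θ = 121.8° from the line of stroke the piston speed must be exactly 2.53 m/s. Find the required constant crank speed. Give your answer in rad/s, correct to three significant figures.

For an in-line slider-crank, |v_piston| = rω|sinθ|·[1 + r cosθ/√(L² − r² sin²θ)].
With r = 0.012 m, L = 0.0337 m, θ = 121.8°: the bracketed kinematic factor |dx/dθ| = 0.0081909 m.
ω = v/|dx/dθ| = 2.53/0.0081909 = 308.88 rad/s.

309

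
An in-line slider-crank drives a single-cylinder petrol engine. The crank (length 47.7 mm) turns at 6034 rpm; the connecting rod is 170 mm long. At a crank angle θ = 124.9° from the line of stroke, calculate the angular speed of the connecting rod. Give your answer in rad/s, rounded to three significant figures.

ω = 631.9 rad/s (converted from 6034 rpm).
The rod makes angle φ with the slider axis where L sinφ = r sinθ; differentiating, L cosφ·φ̇ = r ω cosθ.
L cosφ = √(L² − r² sin²θ) = 0.16544 m.
|ω_rod| = r ω |cosθ| / √(L² − r² sin²θ) = 0.0477·631.9·0.57215/0.16544 = 104.24 rad/s.

104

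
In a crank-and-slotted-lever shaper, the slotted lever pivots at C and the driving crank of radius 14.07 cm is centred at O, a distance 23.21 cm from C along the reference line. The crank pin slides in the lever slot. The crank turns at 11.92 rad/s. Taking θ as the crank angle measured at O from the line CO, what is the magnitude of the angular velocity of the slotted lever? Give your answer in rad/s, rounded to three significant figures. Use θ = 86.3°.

ω = 11.92 rad/s
Crank pin A relative to C: A = (d + r cosθ, r sinθ); lever angle φ = atan2(r sinθ, d + r cosθ).
Differentiating tanφ: φ̇ = rω(d cosθ + r)/(d² + r² + 2dr cosθ).
d² + r² + 2dr cosθ = |CA|² = 0.0778817 m²;  d cosθ + r = +0.15568 m.
|ω_lever| = |0.1407·11.92·+0.15568| / 0.0778817 = 3.3524 rad/s.

3.35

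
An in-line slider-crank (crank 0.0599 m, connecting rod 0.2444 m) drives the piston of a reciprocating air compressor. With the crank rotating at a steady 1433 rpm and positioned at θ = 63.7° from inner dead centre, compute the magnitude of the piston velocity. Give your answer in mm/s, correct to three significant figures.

ω = 2π·1433/60 = 150.1 rad/s
For an in-line slider-crank, x = r cosθ + √(L² − r² sin²θ), so v = −rω sinθ·[1 + r cosθ/√(L² − r² sin²θ)].
With r = 0.0599 m, L = 0.2444 m, θ = 63.7°: √(L² − r² sin²θ) = 0.23843 m.
v = −0.0599·150.1·0.89649·[1 + 0.0599·0.44307/0.23843] = -8.9553 m/s.
|v| = 8.9553 m/s = 8955.3 mm/s.

8960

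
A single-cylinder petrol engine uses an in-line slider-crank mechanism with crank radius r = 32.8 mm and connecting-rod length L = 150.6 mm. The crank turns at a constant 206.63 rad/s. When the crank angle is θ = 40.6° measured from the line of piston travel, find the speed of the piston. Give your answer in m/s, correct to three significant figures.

5.15

ω = 206.6 rad/s
For an in-line slider-crank, x = r cosθ + √(L² − r² sin²θ), so v = −rω sinθ·[1 + r cosθ/√(L² − r² sin²θ)].
With r = 0.0328 m, L = 0.1506 m, θ = 40.6°: √(L² − r² sin²θ) = 0.14908 m.
v = −0.0328·206.6·0.65077·[1 + 0.0328·0.75927/0.14908] = -5.1474 m/s.
|v| = 5.1474 m/s.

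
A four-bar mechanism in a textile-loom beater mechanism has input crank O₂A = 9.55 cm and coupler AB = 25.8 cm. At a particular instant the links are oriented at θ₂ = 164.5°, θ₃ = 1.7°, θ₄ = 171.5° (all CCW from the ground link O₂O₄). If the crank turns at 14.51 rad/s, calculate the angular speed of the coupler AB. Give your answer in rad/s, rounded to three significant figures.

3.70

ω₂ = 14.51 rad/s
Differentiating the loop-closure r₂e^{iθ₂}+r₃e^{iθ₃}=r₁+r₄e^{iθ₄} gives r₂ω₂e^{iθ₂}+r₃ω₃e^{iθ₃}=r₄ω₄e^{iθ₄}.
Eliminating the other unknown: ω₃ = r₂ω₂ sin(θ₄−θ₂) / [r₃ sin(θ₃−θ₄)].
Numerator sine = +0.12187; denominator sine = -0.17708.
Result = 0.0955·14.51·(+0.12187) / (0.258·(-0.17708)) = -3.6963 rad/s; magnitude 3.6963 rad/s.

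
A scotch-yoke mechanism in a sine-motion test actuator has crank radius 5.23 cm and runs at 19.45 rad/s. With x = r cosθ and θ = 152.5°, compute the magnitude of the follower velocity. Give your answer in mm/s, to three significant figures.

470

ω = 19.45 rad/s
x = r cosθ ⇒ ẋ = −rω sinθ.
|v| = rω|sinθ| = 0.0523·19.45·|sin 152.5°| = 0.46971 m/s = 469.71 mm/s.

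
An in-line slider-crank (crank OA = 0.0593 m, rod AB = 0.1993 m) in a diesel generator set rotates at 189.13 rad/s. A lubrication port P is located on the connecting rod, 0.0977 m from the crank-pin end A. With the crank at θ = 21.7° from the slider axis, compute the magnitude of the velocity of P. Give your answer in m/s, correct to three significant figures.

ω = 189.1 rad/s.  Crank-pin speed |V_A| = rω = 11.215 m/s, perpendicular to OA.
Rod angle: sinφ = −(r/L) sinθ ⇒ φ = -6.316°; ω_rod = −rω cosθ/√(L²−r²sin²θ) = -52.605 rad/s.
V_P = V_A + ω_rod × AP, with AP = 0.0977 m along the rod.
Components: V_Px = −rω sinθ − a·ω_rod·sinφ = -4.7123 m/s;  V_Py = rω cosθ + a·ω_rod·cosφ = +5.3123 m/s.
|V_P| = √(V_Px² + V_Py²) = 7.1011 m/s.

7.10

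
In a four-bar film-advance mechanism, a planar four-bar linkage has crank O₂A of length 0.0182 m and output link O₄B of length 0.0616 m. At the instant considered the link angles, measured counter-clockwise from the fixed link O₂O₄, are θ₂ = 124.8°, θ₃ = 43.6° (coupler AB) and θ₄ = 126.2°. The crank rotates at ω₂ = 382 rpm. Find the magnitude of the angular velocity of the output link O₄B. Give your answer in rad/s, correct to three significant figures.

11.8

ω₂ = 40 rad/s (from 382 rpm).
Differentiating the loop-closure r₂e^{iθ₂}+r₃e^{iθ₃}=r₁+r₄e^{iθ₄} gives r₂ω₂e^{iθ₂}+r₃ω₃e^{iθ₃}=r₄ω₄e^{iθ₄}.
Eliminating the other unknown: ω₄ = r₂ω₂ sin(θ₂−θ₃) / [r₄ sin(θ₄−θ₃)].
Numerator sine = +0.98823; denominator sine = +0.99167.
Result = 0.0182·40·(+0.98823) / (0.0616·(+0.99167)) = +11.778 rad/s; magnitude 11.778 rad/s.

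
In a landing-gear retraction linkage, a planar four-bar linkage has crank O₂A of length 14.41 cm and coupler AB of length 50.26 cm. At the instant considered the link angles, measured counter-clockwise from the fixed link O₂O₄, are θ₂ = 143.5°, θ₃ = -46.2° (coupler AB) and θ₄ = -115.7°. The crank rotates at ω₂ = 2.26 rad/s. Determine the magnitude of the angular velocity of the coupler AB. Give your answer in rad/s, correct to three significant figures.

ω₂ = 2.26 rad/s
Differentiating the loop-closure r₂e^{iθ₂}+r₃e^{iθ₃}=r₁+r₄e^{iθ₄} gives r₂ω₂e^{iθ₂}+r₃ω₃e^{iθ₃}=r₄ω₄e^{iθ₄}.
Eliminating the other unknown: ω₃ = r₂ω₂ sin(θ₄−θ₂) / [r₃ sin(θ₃−θ₄)].
Numerator sine = +0.98229; denominator sine = +0.93667.
Result = 0.1441·2.26·(+0.98229) / (0.5026·(+0.93667)) = +0.67952 rad/s; magnitude 0.67952 rad/s.

0.680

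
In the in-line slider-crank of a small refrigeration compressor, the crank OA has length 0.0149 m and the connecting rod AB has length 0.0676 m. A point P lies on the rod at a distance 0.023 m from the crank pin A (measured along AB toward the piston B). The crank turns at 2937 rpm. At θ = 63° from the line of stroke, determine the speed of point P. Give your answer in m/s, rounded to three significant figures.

ω = 307.6 rad/s.  Crank-pin speed |V_A| = rω = 4.5827 m/s, perpendicular to OA.
Rod angle: sinφ = −(r/L) sinθ ⇒ φ = -11.326°; ω_rod = −rω cosθ/√(L²−r²sin²θ) = -31.388 rad/s.
V_P = V_A + ω_rod × AP, with AP = 0.023 m along the rod.
Components: V_Px = −rω sinθ − a·ω_rod·sinφ = -4.225 m/s;  V_Py = rω cosθ + a·ω_rod·cosφ = +1.3726 m/s.
|V_P| = √(V_Px² + V_Py²) = 4.4424 m/s.

4.44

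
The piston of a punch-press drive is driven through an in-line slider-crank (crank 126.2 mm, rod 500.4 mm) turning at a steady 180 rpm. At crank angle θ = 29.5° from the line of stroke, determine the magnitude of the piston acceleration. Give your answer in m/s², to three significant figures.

ω = 2π·180/60 = 18.85 rad/s
x(θ) = r cosθ + √(L² − r² sin²θ); with ω constant, a = ω²·d²x/dθ².
d²x/dθ² = −r cosθ − r²(cos2θ)/√u − r⁴ sin²2θ/(4u^{3/2}),  u = L² − r² sin²θ = 0.246538 m².
Substituting r = 0.1262 m, L = 0.5004 m, θ = 29.5°: d²x/dθ² = -0.12674 m.
a = ω²·d²x/dθ² = (18.85)²·(-0.12674) = -45.031 m/s²;  |a| = 45.031 m/s².

45.0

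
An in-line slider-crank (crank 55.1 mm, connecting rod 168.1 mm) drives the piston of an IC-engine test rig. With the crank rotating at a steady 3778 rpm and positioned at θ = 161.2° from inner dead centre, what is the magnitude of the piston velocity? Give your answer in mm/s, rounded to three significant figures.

4830

ω = 2π·3778/60 = 395.6 rad/s
For an in-line slider-crank, x = r cosθ + √(L² − r² sin²θ), so v = −rω sinθ·[1 + r cosθ/√(L² − r² sin²θ)].
With r = 0.0551 m, L = 0.1681 m, θ = 161.2°: √(L² − r² sin²θ) = 0.16716 m.
v = −0.0551·395.6·0.32227·[1 + 0.0551·-0.94665/0.16716] = -4.833 m/s.
|v| = 4.833 m/s = 4833 mm/s.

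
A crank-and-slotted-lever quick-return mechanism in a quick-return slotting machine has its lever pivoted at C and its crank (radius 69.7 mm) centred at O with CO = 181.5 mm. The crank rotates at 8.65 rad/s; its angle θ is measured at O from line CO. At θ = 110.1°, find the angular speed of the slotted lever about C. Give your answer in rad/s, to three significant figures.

ω = 8.65 rad/s
Crank pin A relative to C: A = (d + r cosθ, r sinθ); lever angle φ = atan2(r sinθ, d + r cosθ).
Differentiating tanφ: φ̇ = rω(d cosθ + r)/(d² + r² + 2dr cosθ).
d² + r² + 2dr cosθ = |CA|² = 0.0291054 m²;  d cosθ + r = +0.0073258 m.
|ω_lever| = |0.0697·8.65·+0.0073258| / 0.0291054 = 0.15175 rad/s.

0.152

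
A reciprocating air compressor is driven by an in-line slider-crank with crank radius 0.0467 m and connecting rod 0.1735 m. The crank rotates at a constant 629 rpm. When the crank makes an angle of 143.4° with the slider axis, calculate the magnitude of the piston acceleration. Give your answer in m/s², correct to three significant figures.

146

ω = 2π·629/60 = 65.87 rad/s
x(θ) = r cosθ + √(L² − r² sin²θ); with ω constant, a = ω²·d²x/dθ².
d²x/dθ² = −r cosθ − r²(cos2θ)/√u − r⁴ sin²2θ/(4u^{3/2}),  u = L² − r² sin²θ = 0.029327 m².
Substituting r = 0.0467 m, L = 0.1735 m, θ = 143.4°: d²x/dθ² = +0.033594 m.
a = ω²·d²x/dθ² = (65.87)²·(+0.033594) = +145.75 m/s²;  |a| = 145.75 m/s².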